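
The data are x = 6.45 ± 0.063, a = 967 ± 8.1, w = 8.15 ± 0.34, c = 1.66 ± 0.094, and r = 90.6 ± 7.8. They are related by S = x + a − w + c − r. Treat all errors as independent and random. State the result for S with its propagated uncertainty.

876 ± 11.3

Each term contributes (cᵢ δxᵢ)² to (δS)²:
  (δx)² = 0.00397;  (δa)² = 65.6;  (δw)² = 0.116;  (δc)² = 0.00884;  (δr)² = 60.8
δS = √(127) = 11.3
S = 876.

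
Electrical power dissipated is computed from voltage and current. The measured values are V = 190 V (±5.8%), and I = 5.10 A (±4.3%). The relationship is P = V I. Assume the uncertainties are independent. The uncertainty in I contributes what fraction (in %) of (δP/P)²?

(δP/P)² = (1·δV/V)² + (1·δI/I)²
  V term: (1×0.0580)² = 0.00336
  I term: (1×0.0430)² = 0.00185
Total = 0.00521. Share from I = 0.00185/0.00521 = 0.355.

35.5%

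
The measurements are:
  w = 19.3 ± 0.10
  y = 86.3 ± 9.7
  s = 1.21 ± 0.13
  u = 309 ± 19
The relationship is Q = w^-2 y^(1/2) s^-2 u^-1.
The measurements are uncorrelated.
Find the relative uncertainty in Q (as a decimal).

Since Q is a product/quotient, work with relative uncertainties:
  (-2·δw/w)² = (-2×0.00518)² = 0.000107;  (½·δy/y)² = (0.5×0.112)² = 0.00316;  (-2·δs/s)² = (-2×0.107)² = 0.0462;  (-1·δu/u)² = (-1×0.0615)² = 0.00378
δQ/Q = √(0.0532) = 0.231

0.231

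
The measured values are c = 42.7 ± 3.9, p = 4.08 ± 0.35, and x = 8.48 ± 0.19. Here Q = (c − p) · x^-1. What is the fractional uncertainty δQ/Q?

Let u = c − p = 38.6. δu = √(δc² + δp²) = √(15.2 + 0.122) = 3.92, so δu/u = 0.101.
Q is then a monomial in u, x:
δQ/Q = √((δu/u)² + (-1·δx/x)²) = √(0.0103 + 0.000502) = 0.104

0.104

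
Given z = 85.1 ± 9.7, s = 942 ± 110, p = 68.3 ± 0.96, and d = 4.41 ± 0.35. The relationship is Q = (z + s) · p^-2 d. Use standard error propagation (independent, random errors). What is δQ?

Let u = z + s = 1030. δu = √(δz² + δs²) = √(94.1 + 12100) = 110, so δu/u = 0.108.
Q is then a monomial in u, p, d:
δQ/Q = √((δu/u)² + (-2·δp/p)² + (1·δd/d)²) = √(0.0116 + 0.000790 + 0.00630) = 0.137
Q = 0.971, so δQ = 0.137 × 0.971 = 0.133.

0.133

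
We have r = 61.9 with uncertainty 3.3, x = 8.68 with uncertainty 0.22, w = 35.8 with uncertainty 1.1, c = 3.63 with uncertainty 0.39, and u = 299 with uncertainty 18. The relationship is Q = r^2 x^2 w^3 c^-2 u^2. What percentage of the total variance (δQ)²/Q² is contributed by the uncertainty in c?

(δQ/Q)² = (2·δr/r)² + (2·δx/x)² + (3·δw/w)² + (-2·δc/c)² + (2·δu/u)²
  r term: (2×0.0533)² = 0.0114
  x term: (2×0.0253)² = 0.00257
  w term: (3×0.0307)² = 0.00850
  c term: (-2×0.107)² = 0.0462
  u term: (2×0.0602)² = 0.0145
Total = 0.0831. Share from c = 0.0462/0.0831 = 0.556.

55.6%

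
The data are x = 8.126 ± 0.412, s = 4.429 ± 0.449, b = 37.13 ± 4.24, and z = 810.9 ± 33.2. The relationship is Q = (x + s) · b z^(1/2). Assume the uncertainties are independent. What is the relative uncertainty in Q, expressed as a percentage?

12.6%

Let u = x + s = 12.55. δu = √(δx² + δs²) = √(0.170 + 0.202) = 0.609, so δu/u = 0.0485.
Q is then a monomial in u, b, z:
δQ/Q = √((δu/u)² + (1·δb/b)² + (½·δz/z)²) = √(0.00236 + 0.0130 + 0.000419) = 0.126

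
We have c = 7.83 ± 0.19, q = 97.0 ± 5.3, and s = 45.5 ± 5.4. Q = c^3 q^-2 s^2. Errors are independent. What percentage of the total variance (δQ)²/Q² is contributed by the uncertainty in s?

76.6%

(δQ/Q)² = (3·δc/c)² + (-2·δq/q)² + (2·δs/s)²
  c term: (3×0.0243)² = 0.00530
  q term: (-2×0.0546)² = 0.0119
  s term: (2×0.119)² = 0.0563
Total = 0.0736. Share from s = 0.0563/0.0736 = 0.766.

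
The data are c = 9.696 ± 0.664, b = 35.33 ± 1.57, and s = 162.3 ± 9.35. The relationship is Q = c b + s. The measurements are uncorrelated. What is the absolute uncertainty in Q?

Let p = c·b = 342.6. δp/p = √((1·δc/c)² + (1·δb/b)²) = √(0.00469 + 0.00197) = 0.0816, so δp = 28.0.
Q = p + s: δQ = √(δp² + δs²) = √(782 + 87.4) = 29.5

29.5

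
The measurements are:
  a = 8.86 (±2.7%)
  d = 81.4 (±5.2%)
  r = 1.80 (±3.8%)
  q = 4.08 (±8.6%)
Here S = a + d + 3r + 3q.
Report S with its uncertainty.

108 ± 4.37

S is a linear combination, so absolute uncertainties add in quadrature:
  (δa)² = 0.0572;  (δd)² = 17.9;  (3·δr)² = 0.0421;  (3·δq)² = 1.11
δS = √(19.1) = 4.37
S = 108.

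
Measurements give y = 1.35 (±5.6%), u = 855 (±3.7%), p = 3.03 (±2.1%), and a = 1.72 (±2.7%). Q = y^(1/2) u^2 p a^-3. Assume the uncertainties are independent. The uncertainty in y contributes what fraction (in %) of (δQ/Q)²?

(δQ/Q)² = (½·δy/y)² + (2·δu/u)² + (1·δp/p)² + (-3·δa/a)²
  y term: (0.5×0.0560)² = 0.000784
  u term: (2×0.0370)² = 0.00548
  p term: (1×0.0210)² = 0.000441
  a term: (-3×0.0270)² = 0.00656
Total = 0.0133. Share from y = 0.000784/0.0133 = 0.0591.

5.91%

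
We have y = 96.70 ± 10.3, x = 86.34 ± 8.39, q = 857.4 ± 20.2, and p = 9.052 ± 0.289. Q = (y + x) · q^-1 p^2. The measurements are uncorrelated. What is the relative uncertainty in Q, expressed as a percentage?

Let u = y + x = 183.0. δu = √(δy² + δx²) = √(106 + 70.4) = 13.3, so δu/u = 0.0726.
Q is then a monomial in u, q, p:
δQ/Q = √((δu/u)² + (-1·δq/q)² + (2·δp/p)²) = √(0.00527 + 0.000555 + 0.00408) = 0.0995

9.95%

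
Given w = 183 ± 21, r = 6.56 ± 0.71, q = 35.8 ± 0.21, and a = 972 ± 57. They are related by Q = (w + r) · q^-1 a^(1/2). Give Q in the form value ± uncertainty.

165 ± 19.0

Let u = w + r = 190. δu = √(δw² + δr²) = √(441 + 0.504) = 21.0, so δu/u = 0.111.
Q is then a monomial in u, q, a:
δQ/Q = √((δu/u)² + (-1·δq/q)² + (½·δa/a)²) = √(0.0123 + 3.44e-05 + 0.000860) = 0.115
Q = 165, so δQ = 0.115 × 165 = 19.0.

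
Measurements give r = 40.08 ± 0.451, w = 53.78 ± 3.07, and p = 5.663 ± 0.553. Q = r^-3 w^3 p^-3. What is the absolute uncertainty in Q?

0.00454

Relative error in a monomial: (δQ/Q)² = Σ (nᵢ · δxᵢ/xᵢ)².
  (-3·δr/r)² = (-3×0.0113)² = 0.00114;  (3·δw/w)² = (3×0.0571)² = 0.0293;  (-3·δp/p)² = (-3×0.0977)² = 0.0858
δQ/Q = √(0.116) = 0.341
Q = 0.01330, so δQ = 0.341 × 0.01330 = 0.00454.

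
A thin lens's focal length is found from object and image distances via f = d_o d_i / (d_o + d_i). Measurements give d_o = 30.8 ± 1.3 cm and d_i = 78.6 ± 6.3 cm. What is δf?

0.836 cm

∂f/∂d_o = (d_i/(d_o+d_i))² = 0.516;  ∂f/∂d_i = (d_o/(d_o+d_i))² = 0.0793
δf = √((∂f/∂d_o · δd_o)² + (∂f/∂d_i · δd_i)²) = √(0.450 + 0.249) = 0.836 cm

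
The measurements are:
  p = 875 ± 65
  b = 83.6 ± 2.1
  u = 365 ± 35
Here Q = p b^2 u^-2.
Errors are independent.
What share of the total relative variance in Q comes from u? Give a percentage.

82.1%

(δQ/Q)² = (1·δp/p)² + (2·δb/b)² + (-2·δu/u)²
  p term: (1×0.0743)² = 0.00552
  b term: (2×0.0251)² = 0.00252
  u term: (-2×0.0959)² = 0.0368
Total = 0.0448. Share from u = 0.0368/0.0448 = 0.821.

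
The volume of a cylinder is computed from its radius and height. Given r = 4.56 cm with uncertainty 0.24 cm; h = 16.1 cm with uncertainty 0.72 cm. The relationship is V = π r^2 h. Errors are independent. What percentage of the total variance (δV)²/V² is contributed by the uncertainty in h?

15.3%

(δV/V)² = (2·δr/r)² + (1·δh/h)²
  r term: (2×0.0526)² = 0.0111
  h term: (1×0.0447)² = 0.00200
Total = 0.0131. Share from h = 0.00200/0.0131 = 0.153.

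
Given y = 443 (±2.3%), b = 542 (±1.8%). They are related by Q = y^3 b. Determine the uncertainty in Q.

3.36e+09

Q is a product of powers, so relative uncertainties combine in quadrature:
  (3·δy/y)² = (3×0.0230)² = 0.00476;  (1·δb/b)² = (1×0.0180)² = 0.000324
δQ/Q = √(0.00509) = 0.0713
Q = 4.71e+10, so δQ = 0.0713 × 4.71e+10 = 3.36e+09.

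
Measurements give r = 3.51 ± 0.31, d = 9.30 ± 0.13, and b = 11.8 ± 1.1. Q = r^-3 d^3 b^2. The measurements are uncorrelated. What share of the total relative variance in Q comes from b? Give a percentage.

(δQ/Q)² = (-3·δr/r)² + (3·δd/d)² + (2·δb/b)²
  r term: (-3×0.0883)² = 0.0702
  d term: (3×0.0140)² = 0.00176
  b term: (2×0.0932)² = 0.0348
Total = 0.107. Share from b = 0.0348/0.107 = 0.326.

32.6%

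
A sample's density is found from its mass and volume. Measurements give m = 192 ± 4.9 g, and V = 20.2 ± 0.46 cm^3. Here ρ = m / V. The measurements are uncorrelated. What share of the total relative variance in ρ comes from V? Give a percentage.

44.3%

(δρ/ρ)² = (1·δm/m)² + (-1·δV/V)²
  m term: (1×0.0255)² = 0.000651
  V term: (-1×0.0228)² = 0.000519
Total = 0.00117. Share from V = 0.000519/0.00117 = 0.443.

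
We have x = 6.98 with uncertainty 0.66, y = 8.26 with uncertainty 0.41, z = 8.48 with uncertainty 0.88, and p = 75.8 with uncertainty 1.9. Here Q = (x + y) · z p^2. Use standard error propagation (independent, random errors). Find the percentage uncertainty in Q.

Let u = x + y = 15.2. δu = √(δx² + δy²) = √(0.436 + 0.168) = 0.777, so δu/u = 0.0510.
Q is then a monomial in u, z, p:
δQ/Q = √((δu/u)² + (1·δz/z)² + (2·δp/p)²) = √(0.00260 + 0.0108 + 0.00251) = 0.126

12.6%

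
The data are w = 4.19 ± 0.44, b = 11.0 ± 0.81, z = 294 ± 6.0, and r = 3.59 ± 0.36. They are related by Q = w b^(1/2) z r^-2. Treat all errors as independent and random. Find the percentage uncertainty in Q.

23.0%

For a monomial Q ∝ w, b^(1/2), z, r^-2, fractional errors add in quadrature:
  (1·δw/w)² = (1×0.105)² = 0.0110;  (½·δb/b)² = (0.5×0.0736)² = 0.00136;  (1·δz/z)² = (1×0.0204)² = 0.000416;  (-2·δr/r)² = (-2×0.100)² = 0.0402
δQ/Q = √(0.0530) = 0.230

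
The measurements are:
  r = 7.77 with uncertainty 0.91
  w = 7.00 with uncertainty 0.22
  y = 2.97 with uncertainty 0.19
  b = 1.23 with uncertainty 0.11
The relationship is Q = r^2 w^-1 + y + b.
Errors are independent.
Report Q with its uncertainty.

Let p = r^2·w^-1 = 8.62. δp/p = √((2·δr/r)² + (-1·δw/w)²) = √(0.0549 + 0.000988) = 0.236, so δp = 2.04.
Q = p + y + b: δQ = √(δp² + δy² + δb²) = √(4.15 + 0.0361 + 0.0121) = 2.05
Q = 12.8.

12.8 ± 2.05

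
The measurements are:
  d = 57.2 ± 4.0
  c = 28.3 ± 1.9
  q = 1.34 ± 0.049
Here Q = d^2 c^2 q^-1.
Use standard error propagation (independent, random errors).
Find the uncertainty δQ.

Q is a product of powers, so relative uncertainties combine in quadrature:
  (2·δd/d)² = (2×0.0699)² = 0.0196;  (2·δc/c)² = (2×0.0671)² = 0.0180;  (-1·δq/q)² = (-1×0.0366)² = 0.00134
δQ/Q = √(0.0389) = 0.197
Q = 1.96e+06, so δQ = 0.197 × 1.96e+06 = 3.86e+05.

3.86e+05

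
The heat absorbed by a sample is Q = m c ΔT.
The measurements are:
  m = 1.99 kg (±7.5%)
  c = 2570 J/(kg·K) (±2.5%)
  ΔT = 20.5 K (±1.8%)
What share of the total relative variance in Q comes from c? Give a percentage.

9.51%

(δQ/Q)² = (1·δm/m)² + (1·δc/c)² + (1·δΔT/ΔT)²
  m term: (1×0.0750)² = 0.00562
  c term: (1×0.0250)² = 0.000625
  ΔT term: (1×0.0180)² = 0.000324
Total = 0.00657. Share from c = 0.000625/0.00657 = 0.0951.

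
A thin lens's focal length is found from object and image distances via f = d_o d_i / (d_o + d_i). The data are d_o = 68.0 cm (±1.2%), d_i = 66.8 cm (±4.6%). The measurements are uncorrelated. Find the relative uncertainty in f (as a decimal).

∂f/∂d_o = (d_i/(d_o+d_i))² = 0.246;  ∂f/∂d_i = (d_o/(d_o+d_i))² = 0.254
δf = √((∂f/∂d_o · δd_o)² + (∂f/∂d_i · δd_i)²) = √(0.0402 + 0.611) = 0.807 cm
f = 33.7 cm, so δf/f = 0.807/33.7 = 0.0240.

0.0240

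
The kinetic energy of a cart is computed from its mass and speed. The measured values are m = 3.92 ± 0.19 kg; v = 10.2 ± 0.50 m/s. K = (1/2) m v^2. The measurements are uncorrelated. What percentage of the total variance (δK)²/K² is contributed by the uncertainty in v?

80.4%

(δK/K)² = (1·δm/m)² + (2·δv/v)²
  m term: (1×0.0485)² = 0.00235
  v term: (2×0.0490)² = 0.00961
Total = 0.0120. Share from v = 0.00961/0.0120 = 0.804.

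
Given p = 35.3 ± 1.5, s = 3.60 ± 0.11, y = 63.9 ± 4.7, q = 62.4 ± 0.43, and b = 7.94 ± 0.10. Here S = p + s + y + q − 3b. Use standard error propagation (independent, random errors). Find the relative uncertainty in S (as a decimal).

0.0351

Absolute uncertainties add in quadrature for a linear combination:
  (δp)² = 2.25;  (δs)² = 0.0121;  (δy)² = 22.1;  (δq)² = 0.185;  (3·δb)² = 0.0900
δS = √(24.6) = 4.96
S = 141, so δS/S = 4.96/141 = 0.0351.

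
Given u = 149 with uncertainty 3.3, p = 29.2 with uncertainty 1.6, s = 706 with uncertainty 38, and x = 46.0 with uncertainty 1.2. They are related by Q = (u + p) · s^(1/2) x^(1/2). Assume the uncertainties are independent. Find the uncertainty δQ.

Let w = u + p = 178. δw = √(δu² + δp²) = √(10.9 + 2.56) = 3.67, so δw/w = 0.0206.
Q is then a monomial in w, s, x:
δQ/Q = √((δw/w)² + (½·δs/s)² + (½·δx/x)²) = √(0.000424 + 0.000724 + 0.000170) = 0.0363
Q = 32100, so δQ = 0.0363 × 32100 = 1170.

1170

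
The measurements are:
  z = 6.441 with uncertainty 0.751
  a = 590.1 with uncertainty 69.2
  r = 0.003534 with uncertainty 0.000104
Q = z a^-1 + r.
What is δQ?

0.00181

Let p = z·a^-1 = 0.01092. δp/p = √((1·δz/z)² + (-1·δa/a)²) = √(0.0136 + 0.0138) = 0.165, so δp = 0.00181.
Q = p + r: δQ = √(δp² + δr²) = √(3.26e-06 + 1.08e-08) = 0.00181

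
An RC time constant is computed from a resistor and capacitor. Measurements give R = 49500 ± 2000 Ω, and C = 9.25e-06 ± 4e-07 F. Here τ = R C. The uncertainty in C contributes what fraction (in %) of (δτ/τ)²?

53.4%

(δτ/τ)² = (1·δR/R)² + (1·δC/C)²
  R term: (1×0.0404)² = 0.00163
  C term: (1×0.0432)² = 0.00187
Total = 0.00350. Share from C = 0.00187/0.00350 = 0.534.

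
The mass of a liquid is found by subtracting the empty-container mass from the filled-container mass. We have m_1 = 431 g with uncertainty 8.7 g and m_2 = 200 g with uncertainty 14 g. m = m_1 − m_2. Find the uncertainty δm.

For a sum/difference, combine absolute errors in quadrature:
  (δm_1)² = 75.7;  (δm_2)² = 196
δm = √(272) = 16.5 g

16.5 g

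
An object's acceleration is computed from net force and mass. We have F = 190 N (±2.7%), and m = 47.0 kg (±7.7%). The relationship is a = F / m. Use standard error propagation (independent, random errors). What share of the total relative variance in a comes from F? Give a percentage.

(δa/a)² = (1·δF/F)² + (-1·δm/m)²
  F term: (1×0.0270)² = 0.000729
  m term: (-1×0.0770)² = 0.00593
Total = 0.00666. Share from F = 0.000729/0.00666 = 0.109.

10.9%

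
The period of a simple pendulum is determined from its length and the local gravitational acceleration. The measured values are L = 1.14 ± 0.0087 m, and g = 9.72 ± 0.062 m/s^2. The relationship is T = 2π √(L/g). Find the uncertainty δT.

0.0107 s

Products/powers → add relative errors in quadrature, weighted by exponent:
  (½·δL/L)² = (0.5×0.00763)² = 1.46e-05;  (−½·δg/g)² = (-0.5×0.00638)² = 1.02e-05
δT/T = √(2.47e-05) = 0.00497
T = 2.15 s, so δT = 0.00497 × 2.15 = 0.0107 s.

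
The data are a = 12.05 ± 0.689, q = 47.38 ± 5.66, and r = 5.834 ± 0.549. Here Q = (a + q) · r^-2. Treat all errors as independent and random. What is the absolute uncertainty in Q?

Let u = a + q = 59.43. δu = √(δa² + δq²) = √(0.475 + 32.0) = 5.70, so δu/u = 0.0959.
Q is then a monomial in u, r:
δQ/Q = √((δu/u)² + (-2·δr/r)²) = √(0.00920 + 0.0354) = 0.211
Q = 1.746, so δQ = 0.211 × 1.746 = 0.369.

0.369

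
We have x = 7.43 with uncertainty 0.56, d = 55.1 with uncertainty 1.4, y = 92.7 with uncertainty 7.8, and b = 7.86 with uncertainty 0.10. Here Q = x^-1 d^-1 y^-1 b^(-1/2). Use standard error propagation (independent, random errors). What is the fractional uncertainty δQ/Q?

0.116

Q is a product of powers, so relative uncertainties combine in quadrature:
  (-1·δx/x)² = (-1×0.0754)² = 0.00568;  (-1·δd/d)² = (-1×0.0254)² = 0.000646;  (-1·δy/y)² = (-1×0.0841)² = 0.00708;  (−½·δb/b)² = (-0.5×0.0127)² = 4.05e-05
δQ/Q = √(0.0134) = 0.116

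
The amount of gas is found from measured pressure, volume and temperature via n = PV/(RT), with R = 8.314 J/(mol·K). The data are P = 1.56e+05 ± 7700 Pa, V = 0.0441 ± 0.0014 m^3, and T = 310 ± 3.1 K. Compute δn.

Each factor contributes (exponent × relative error)² to (δn/n)²:
  (1·δP/P)² = (1×0.0494)² = 0.00244;  (1·δV/V)² = (1×0.0317)² = 0.00101;  (-1·δT/T)² = (-1×0.0100)² = 0.000100
δn/n = √(0.00354) = 0.0595
n = 2.67 mol, so δn = 0.0595 × 2.67 = 0.159 mol.

0.159 mol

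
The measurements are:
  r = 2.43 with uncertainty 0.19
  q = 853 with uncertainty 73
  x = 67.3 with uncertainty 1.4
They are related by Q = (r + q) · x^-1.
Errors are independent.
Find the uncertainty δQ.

Let u = r + q = 855. δu = √(δr² + δq²) = √(0.0361 + 5330) = 73.0, so δu/u = 0.0853.
Q is then a monomial in u, x:
δQ/Q = √((δu/u)² + (-1·δx/x)²) = √(0.00728 + 0.000433) = 0.0878
Q = 12.7, so δQ = 0.0878 × 12.7 = 1.12.

1.12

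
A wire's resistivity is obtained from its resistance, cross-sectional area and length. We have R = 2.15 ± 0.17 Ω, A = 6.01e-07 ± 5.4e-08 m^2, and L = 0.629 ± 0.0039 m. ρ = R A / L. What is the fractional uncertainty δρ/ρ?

0.120

Since ρ is a product/quotient, work with relative uncertainties:
  (1·δR/R)² = (1×0.0791)² = 0.00625;  (1·δA/A)² = (1×0.0899)² = 0.00807;  (-1·δL/L)² = (-1×0.00620)² = 3.84e-05
δρ/ρ = √(0.0144) = 0.120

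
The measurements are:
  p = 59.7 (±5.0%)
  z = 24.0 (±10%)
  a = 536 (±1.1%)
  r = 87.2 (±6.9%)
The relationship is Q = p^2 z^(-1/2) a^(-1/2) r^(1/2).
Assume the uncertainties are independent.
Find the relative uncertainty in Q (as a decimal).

0.117

Q is a product of powers, so relative uncertainties combine in quadrature:
  (2·δp/p)² = (2×0.0500)² = 0.0100;  (−½·δz/z)² = (-0.5×0.100)² = 0.00250;  (−½·δa/a)² = (-0.5×0.0110)² = 3.03e-05;  (½·δr/r)² = (0.5×0.0690)² = 0.00119
δQ/Q = √(0.0137) = 0.117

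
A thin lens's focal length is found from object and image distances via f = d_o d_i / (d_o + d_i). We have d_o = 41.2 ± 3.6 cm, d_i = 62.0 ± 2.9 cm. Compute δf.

1.38 cm

∂f/∂d_o = (d_i/(d_o+d_i))² = 0.361;  ∂f/∂d_i = (d_o/(d_o+d_i))² = 0.159
δf = √((∂f/∂d_o · δd_o)² + (∂f/∂d_i · δd_i)²) = √(1.69 + 0.214) = 1.38 cm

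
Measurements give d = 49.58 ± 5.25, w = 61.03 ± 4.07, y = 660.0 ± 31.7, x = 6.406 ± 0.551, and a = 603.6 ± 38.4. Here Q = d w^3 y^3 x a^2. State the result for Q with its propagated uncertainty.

(7.562 ± 2.34) × 10^21

Each factor contributes (exponent × relative error)² to (δQ/Q)²:
  (1·δd/d)² = (1×0.106)² = 0.0112;  (3·δw/w)² = (3×0.0667)² = 0.0400;  (3·δy/y)² = (3×0.0480)² = 0.0208;  (1·δx/x)² = (1×0.0860)² = 0.00740;  (2·δa/a)² = (2×0.0636)² = 0.0162
δQ/Q = √(0.0956) = 0.309
Q = 7.562e+21, so δQ = 0.309 × 7.562e+21 = 2.34e+21.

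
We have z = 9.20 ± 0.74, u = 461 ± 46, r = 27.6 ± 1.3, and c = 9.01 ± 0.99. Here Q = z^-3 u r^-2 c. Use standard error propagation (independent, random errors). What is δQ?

Each factor contributes (exponent × relative error)² to (δQ/Q)²:
  (-3·δz/z)² = (-3×0.0804)² = 0.0582;  (1·δu/u)² = (1×0.0998)² = 0.00996;  (-2·δr/r)² = (-2×0.0471)² = 0.00887;  (1·δc/c)² = (1×0.110)² = 0.0121
δQ/Q = √(0.0891) = 0.299
Q = 0.00700, so δQ = 0.299 × 0.00700 = 0.00209.

0.00209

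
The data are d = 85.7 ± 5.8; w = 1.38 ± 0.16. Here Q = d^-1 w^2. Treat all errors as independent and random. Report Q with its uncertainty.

Each factor contributes (exponent × relative error)² to (δQ/Q)²:
  (-1·δd/d)² = (-1×0.0677)² = 0.00458;  (2·δw/w)² = (2×0.116)² = 0.0538
δQ/Q = √(0.0584) = 0.242
Q = 0.0222, so δQ = 0.242 × 0.0222 = 0.00537.

0.0222 ± 0.00537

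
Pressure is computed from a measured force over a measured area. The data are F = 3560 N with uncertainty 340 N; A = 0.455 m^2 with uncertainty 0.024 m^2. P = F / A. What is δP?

P is a product of powers, so relative uncertainties combine in quadrature:
  (1·δF/F)² = (1×0.0955)² = 0.00912;  (-1·δA/A)² = (-1×0.0527)² = 0.00278
δP/P = √(0.0119) = 0.109
P = 7820 Pa, so δP = 0.109 × 7820 = 854 Pa.

854 Pa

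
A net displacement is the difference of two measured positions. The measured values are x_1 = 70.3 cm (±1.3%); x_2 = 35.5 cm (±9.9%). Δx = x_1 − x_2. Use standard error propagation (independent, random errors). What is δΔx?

3.63 cm

For a sum/difference, combine absolute errors in quadrature:
  (δx_1)² = 0.835;  (δx_2)² = 12.4
δΔx = √(13.2) = 3.63 cm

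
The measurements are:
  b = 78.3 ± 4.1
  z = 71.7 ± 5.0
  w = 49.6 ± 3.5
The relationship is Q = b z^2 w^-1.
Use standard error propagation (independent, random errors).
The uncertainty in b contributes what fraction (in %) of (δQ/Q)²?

10.1%

(δQ/Q)² = (1·δb/b)² + (2·δz/z)² + (-1·δw/w)²
  b term: (1×0.0524)² = 0.00274
  z term: (2×0.0697)² = 0.0195
  w term: (-1×0.0706)² = 0.00498
Total = 0.0272. Share from b = 0.00274/0.0272 = 0.101.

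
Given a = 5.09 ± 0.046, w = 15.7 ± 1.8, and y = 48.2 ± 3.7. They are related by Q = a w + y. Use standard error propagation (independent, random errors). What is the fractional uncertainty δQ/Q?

Let p = a·w = 79.9. δp/p = √((1·δa/a)² + (1·δw/w)²) = √(8.17e-05 + 0.0131) = 0.115, so δp = 9.19.
Q = p + y: δQ = √(δp² + δy²) = √(84.5 + 13.7) = 9.91
Q = 128, so δQ/Q = 9.91/128 = 0.0773.

0.0773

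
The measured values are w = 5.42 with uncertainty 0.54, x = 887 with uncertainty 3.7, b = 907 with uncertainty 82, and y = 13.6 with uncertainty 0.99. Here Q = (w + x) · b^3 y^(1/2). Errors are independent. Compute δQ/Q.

0.274

Let u = w + x = 892. δu = √(δw² + δx²) = √(0.292 + 13.7) = 3.74, so δu/u = 0.00419.
Q is then a monomial in u, b, y:
δQ/Q = √((δu/u)² + (3·δb/b)² + (½·δy/y)²) = √(1.76e-05 + 0.0736 + 0.00132) = 0.274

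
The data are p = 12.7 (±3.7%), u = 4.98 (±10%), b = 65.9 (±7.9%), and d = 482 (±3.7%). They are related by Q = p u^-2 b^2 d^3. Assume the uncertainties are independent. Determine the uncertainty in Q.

6.98e+10

Products/powers → add relative errors in quadrature, weighted by exponent:
  (1·δp/p)² = (1×0.0370)² = 0.00137;  (-2·δu/u)² = (-2×0.100)² = 0.0400;  (2·δb/b)² = (2×0.0790)² = 0.0250;  (3·δd/d)² = (3×0.0370)² = 0.0123
δQ/Q = √(0.0787) = 0.280
Q = 2.49e+11, so δQ = 0.280 × 2.49e+11 = 6.98e+10.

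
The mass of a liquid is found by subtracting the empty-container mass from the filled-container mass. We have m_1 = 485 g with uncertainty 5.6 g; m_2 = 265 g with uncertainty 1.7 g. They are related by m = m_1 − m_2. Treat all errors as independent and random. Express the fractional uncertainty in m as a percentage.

2.66%

Each term contributes (cᵢ δxᵢ)² to (δm)²:
  (δm_1)² = 31.4;  (δm_2)² = 2.89
δm = √(34.2) = 5.85 g
m = 220 g, so δm/m = 5.85/220 = 0.0266.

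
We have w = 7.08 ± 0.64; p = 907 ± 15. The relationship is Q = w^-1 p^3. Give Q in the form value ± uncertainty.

(1.05 ± 0.109) × 10^8

Relative error in a monomial: (δQ/Q)² = Σ (nᵢ · δxᵢ/xᵢ)².
  (-1·δw/w)² = (-1×0.0904)² = 0.00817;  (3·δp/p)² = (3×0.0165)² = 0.00246
δQ/Q = √(0.0106) = 0.103
Q = 1.05e+08, so δQ = 0.103 × 1.05e+08 = 1.09e+07.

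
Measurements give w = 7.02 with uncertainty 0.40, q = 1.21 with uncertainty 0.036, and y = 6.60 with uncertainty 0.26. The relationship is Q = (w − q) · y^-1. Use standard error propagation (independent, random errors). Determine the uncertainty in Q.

Let u = w − q = 5.81. δu = √(δw² + δq²) = √(0.160 + 0.00130) = 0.402, so δu/u = 0.0691.
Q is then a monomial in u, y:
δQ/Q = √((δu/u)² + (-1·δy/y)²) = √(0.00478 + 0.00155) = 0.0796
Q = 0.880, so δQ = 0.0796 × 0.880 = 0.0700.

0.0700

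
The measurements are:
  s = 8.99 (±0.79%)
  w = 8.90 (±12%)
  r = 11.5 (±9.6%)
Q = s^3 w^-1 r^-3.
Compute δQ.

For a monomial Q ∝ s^3, w^-1, r^-3, fractional errors add in quadrature:
  (3·δs/s)² = (3×0.00790)² = 0.000562;  (-1·δw/w)² = (-1×0.120)² = 0.0144;  (-3·δr/r)² = (-3×0.0960)² = 0.0829
δQ/Q = √(0.0979) = 0.313
Q = 0.0537, so δQ = 0.313 × 0.0537 = 0.0168.

0.0168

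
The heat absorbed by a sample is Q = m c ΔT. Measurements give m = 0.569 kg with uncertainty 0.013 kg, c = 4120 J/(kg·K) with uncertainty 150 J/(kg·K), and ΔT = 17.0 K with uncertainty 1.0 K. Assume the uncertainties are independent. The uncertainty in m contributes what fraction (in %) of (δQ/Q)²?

9.83%

(δQ/Q)² = (1·δm/m)² + (1·δc/c)² + (1·δΔT/ΔT)²
  m term: (1×0.0228)² = 0.000522
  c term: (1×0.0364)² = 0.00133
  ΔT term: (1×0.0588)² = 0.00346
Total = 0.00531. Share from m = 0.000522/0.00531 = 0.0983.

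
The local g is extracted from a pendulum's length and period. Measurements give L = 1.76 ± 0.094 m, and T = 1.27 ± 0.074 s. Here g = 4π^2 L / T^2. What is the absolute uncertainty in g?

Since g is a product/quotient, work with relative uncertainties:
  (1·δL/L)² = (1×0.0534)² = 0.00285;  (-2·δT/T)² = (-2×0.0583)² = 0.0136
δg/g = √(0.0164) = 0.128
g = 43.1 m/s^2, so δg = 0.128 × 43.1 = 5.52 m/s^2.

5.52 m/s^2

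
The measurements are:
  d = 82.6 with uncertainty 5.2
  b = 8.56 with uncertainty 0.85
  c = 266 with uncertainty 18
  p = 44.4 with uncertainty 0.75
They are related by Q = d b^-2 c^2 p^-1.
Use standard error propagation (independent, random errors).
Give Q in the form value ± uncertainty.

Relative error in a monomial: (δQ/Q)² = Σ (nᵢ · δxᵢ/xᵢ)².
  (1·δd/d)² = (1×0.0630)² = 0.00396;  (-2·δb/b)² = (-2×0.0993)² = 0.0394;  (2·δc/c)² = (2×0.0677)² = 0.0183;  (-1·δp/p)² = (-1×0.0169)² = 0.000285
δQ/Q = √(0.0620) = 0.249
Q = 1800, so δQ = 0.249 × 1800 = 447.

1800 ± 447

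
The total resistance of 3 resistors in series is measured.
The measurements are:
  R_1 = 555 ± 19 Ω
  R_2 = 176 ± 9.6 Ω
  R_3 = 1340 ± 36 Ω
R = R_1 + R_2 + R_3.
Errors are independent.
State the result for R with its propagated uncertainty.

Absolute uncertainties add in quadrature for a linear combination:
  (δR_1)² = 361;  (δR_2)² = 92.2;  (δR_3)² = 1300
δR = √(1750) = 41.8 Ω
R = 2070 Ω.

2070 ± 41.8 Ω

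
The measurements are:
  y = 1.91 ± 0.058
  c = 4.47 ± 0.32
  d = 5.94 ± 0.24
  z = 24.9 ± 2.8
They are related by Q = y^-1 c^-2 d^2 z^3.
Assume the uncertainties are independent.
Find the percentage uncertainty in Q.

37.7%

Each factor contributes (exponent × relative error)² to (δQ/Q)²:
  (-1·δy/y)² = (-1×0.0304)² = 0.000922;  (-2·δc/c)² = (-2×0.0716)² = 0.0205;  (2·δd/d)² = (2×0.0404)² = 0.00653;  (3·δz/z)² = (3×0.112)² = 0.114
δQ/Q = √(0.142) = 0.377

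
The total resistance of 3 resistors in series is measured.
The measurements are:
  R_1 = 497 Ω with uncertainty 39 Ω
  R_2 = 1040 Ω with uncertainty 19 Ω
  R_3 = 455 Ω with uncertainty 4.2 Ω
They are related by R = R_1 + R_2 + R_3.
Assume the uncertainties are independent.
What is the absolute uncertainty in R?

For a sum/difference, combine absolute errors in quadrature:
  (δR_1)² = 1520;  (δR_2)² = 361;  (δR_3)² = 17.6
δR = √(1900) = 43.6 Ω

43.6 Ω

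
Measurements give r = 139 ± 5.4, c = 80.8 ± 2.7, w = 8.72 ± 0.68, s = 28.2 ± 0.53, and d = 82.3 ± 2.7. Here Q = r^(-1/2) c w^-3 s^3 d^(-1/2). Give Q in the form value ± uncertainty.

Each factor contributes (exponent × relative error)² to (δQ/Q)²:
  (−½·δr/r)² = (-0.5×0.0388)² = 0.000377;  (1·δc/c)² = (1×0.0334)² = 0.00112;  (-3·δw/w)² = (-3×0.0780)² = 0.0547;  (3·δs/s)² = (3×0.0188)² = 0.00318;  (−½·δd/d)² = (-0.5×0.0328)² = 0.000269
δQ/Q = √(0.0597) = 0.244
Q = 25.6, so δQ = 0.244 × 25.6 = 6.24.

25.6 ± 6.24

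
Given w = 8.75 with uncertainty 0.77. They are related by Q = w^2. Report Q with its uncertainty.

Q ∝ w^2, so δQ/Q = |2| · δw/w = 2 × 0.0880 = 0.176.
Q = 76.6, so δQ = 0.176 × 76.6 = 13.5.

76.6 ± 13.5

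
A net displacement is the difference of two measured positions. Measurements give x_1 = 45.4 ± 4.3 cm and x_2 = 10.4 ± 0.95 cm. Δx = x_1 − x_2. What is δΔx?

4.40 cm

Each term contributes (cᵢ δxᵢ)² to (δΔx)²:
  (δx_1)² = 18.5;  (δx_2)² = 0.902
δΔx = √(19.4) = 4.40 cm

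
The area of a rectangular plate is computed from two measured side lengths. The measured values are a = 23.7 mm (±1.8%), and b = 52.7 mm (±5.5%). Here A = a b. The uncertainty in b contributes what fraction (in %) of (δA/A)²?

90.3%

(δA/A)² = (1·δa/a)² + (1·δb/b)²
  a term: (1×0.0180)² = 0.000324
  b term: (1×0.0550)² = 0.00302
Total = 0.00335. Share from b = 0.00302/0.00335 = 0.903.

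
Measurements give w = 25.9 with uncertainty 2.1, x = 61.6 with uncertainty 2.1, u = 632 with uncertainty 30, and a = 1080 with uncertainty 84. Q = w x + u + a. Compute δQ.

Let p = w·x = 1600. δp/p = √((1·δw/w)² + (1·δx/x)²) = √(0.00657 + 0.00116) = 0.0880, so δp = 140.
Q = p + u + a: δQ = √(δp² + δu² + δa²) = √(19700 + 900 + 7060) = 166

166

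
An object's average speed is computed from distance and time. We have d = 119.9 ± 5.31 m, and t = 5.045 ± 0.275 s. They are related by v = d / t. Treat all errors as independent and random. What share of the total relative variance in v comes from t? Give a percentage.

(δv/v)² = (1·δd/d)² + (-1·δt/t)²
  d term: (1×0.0443)² = 0.00196
  t term: (-1×0.0545)² = 0.00297
Total = 0.00493. Share from t = 0.00297/0.00493 = 0.602.

60.2%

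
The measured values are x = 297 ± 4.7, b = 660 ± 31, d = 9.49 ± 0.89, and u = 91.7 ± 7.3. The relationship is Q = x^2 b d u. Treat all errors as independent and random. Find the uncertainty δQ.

Each factor contributes (exponent × relative error)² to (δQ/Q)²:
  (2·δx/x)² = (2×0.0158)² = 0.00100;  (1·δb/b)² = (1×0.0470)² = 0.00221;  (1·δd/d)² = (1×0.0938)² = 0.00880;  (1·δu/u)² = (1×0.0796)² = 0.00634
δQ/Q = √(0.0183) = 0.135
Q = 5.07e+10, so δQ = 0.135 × 5.07e+10 = 6.86e+09.

6.86e+09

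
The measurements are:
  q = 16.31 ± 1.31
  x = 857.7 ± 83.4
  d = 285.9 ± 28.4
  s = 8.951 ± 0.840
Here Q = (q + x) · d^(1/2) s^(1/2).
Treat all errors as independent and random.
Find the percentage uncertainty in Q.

11.7%

Let u = q + x = 874.0. δu = √(δq² + δx²) = √(1.72 + 6960) = 83.4, so δu/u = 0.0954.
Q is then a monomial in u, d, s:
δQ/Q = √((δu/u)² + (½·δd/d)² + (½·δs/s)²) = √(0.00911 + 0.00247 + 0.00220) = 0.117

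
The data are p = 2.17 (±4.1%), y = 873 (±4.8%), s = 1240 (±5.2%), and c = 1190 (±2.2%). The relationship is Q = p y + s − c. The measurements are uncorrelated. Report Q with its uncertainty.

1940 ± 138

Let w = p·y = 1890. δw/w = √((1·δp/p)² + (1·δy/y)²) = √(0.00168 + 0.00230) = 0.0631, so δw = 120.
Q = w + s − c: δQ = √(δw² + δs² + δc²) = √(14300 + 4160 + 685) = 138
Q = 1940.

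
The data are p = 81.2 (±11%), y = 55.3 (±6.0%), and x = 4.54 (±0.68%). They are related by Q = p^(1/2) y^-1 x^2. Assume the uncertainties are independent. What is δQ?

Each factor contributes (exponent × relative error)² to (δQ/Q)²:
  (½·δp/p)² = (0.5×0.110)² = 0.00302;  (-1·δy/y)² = (-1×0.0600)² = 0.00360;  (2·δx/x)² = (2×0.00680)² = 0.000185
δQ/Q = √(0.00681) = 0.0825
Q = 3.36, so δQ = 0.0825 × 3.36 = 0.277.

0.277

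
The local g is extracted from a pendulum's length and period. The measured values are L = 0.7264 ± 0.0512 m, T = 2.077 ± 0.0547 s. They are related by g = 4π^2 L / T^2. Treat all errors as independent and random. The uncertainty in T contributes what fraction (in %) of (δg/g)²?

35.8%

(δg/g)² = (1·δL/L)² + (-2·δT/T)²
  L term: (1×0.0705)² = 0.00497
  T term: (-2×0.0263)² = 0.00277
Total = 0.00774. Share from T = 0.00277/0.00774 = 0.358.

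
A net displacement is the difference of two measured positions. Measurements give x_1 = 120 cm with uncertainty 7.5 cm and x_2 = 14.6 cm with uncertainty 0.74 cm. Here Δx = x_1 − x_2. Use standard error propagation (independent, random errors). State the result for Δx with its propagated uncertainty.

105 ± 7.54 cm

Each term contributes (cᵢ δxᵢ)² to (δΔx)²:
  (δx_1)² = 56.2;  (δx_2)² = 0.548
δΔx = √(56.8) = 7.54 cm
Δx = 105 cm.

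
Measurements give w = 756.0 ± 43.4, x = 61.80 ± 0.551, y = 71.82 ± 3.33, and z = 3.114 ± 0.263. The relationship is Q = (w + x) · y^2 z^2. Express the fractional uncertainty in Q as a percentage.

20.0%

Let u = w + x = 817.8. δu = √(δw² + δx²) = √(1880 + 0.304) = 43.4, so δu/u = 0.0531.
Q is then a monomial in u, y, z:
δQ/Q = √((δu/u)² + (2·δy/y)² + (2·δz/z)²) = √(0.00282 + 0.00860 + 0.0285) = 0.200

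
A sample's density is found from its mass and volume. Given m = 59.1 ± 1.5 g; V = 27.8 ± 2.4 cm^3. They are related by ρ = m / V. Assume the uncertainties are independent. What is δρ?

0.191 g/cm^3

Products/powers → add relative errors in quadrature, weighted by exponent:
  (1·δm/m)² = (1×0.0254)² = 0.000644;  (-1·δV/V)² = (-1×0.0863)² = 0.00745
δρ/ρ = √(0.00810) = 0.0900
ρ = 2.13 g/cm^3, so δρ = 0.0900 × 2.13 = 0.191 g/cm^3.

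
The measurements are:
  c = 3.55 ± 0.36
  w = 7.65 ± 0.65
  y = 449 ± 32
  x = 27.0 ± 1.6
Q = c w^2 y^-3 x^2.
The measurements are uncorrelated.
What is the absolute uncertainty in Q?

Each factor contributes (exponent × relative error)² to (δQ/Q)²:
  (1·δc/c)² = (1×0.101)² = 0.0103;  (2·δw/w)² = (2×0.0850)² = 0.0289;  (-3·δy/y)² = (-3×0.0713)² = 0.0457;  (2·δx/x)² = (2×0.0593)² = 0.0140
δQ/Q = √(0.0989) = 0.315
Q = 0.00167, so δQ = 0.315 × 0.00167 = 0.000526.

0.000526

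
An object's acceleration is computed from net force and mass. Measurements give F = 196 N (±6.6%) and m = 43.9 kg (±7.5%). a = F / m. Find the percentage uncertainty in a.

9.99%

Relative error in a monomial: (δa/a)² = Σ (nᵢ · δxᵢ/xᵢ)².
  (1·δF/F)² = (1×0.0660)² = 0.00436;  (-1·δm/m)² = (-1×0.0750)² = 0.00562
δa/a = √(0.00998) = 0.0999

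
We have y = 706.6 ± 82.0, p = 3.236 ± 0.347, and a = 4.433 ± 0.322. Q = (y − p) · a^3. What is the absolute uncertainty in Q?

Let u = y − p = 703.4. δu = √(δy² + δp²) = √(6720 + 0.120) = 82.0, so δu/u = 0.117.
Q is then a monomial in u, a:
δQ/Q = √((δu/u)² + (3·δa/a)²) = √(0.0136 + 0.0475) = 0.247
Q = 61270, so δQ = 0.247 × 61270 = 15100.

15100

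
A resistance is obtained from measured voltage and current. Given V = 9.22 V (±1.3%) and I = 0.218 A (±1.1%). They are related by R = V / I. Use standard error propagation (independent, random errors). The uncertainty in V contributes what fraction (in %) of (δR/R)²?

(δR/R)² = (1·δV/V)² + (-1·δI/I)²
  V term: (1×0.0130)² = 0.000169
  I term: (-1×0.0110)² = 0.000121
Total = 0.000290. Share from V = 0.000169/0.000290 = 0.583.

58.3%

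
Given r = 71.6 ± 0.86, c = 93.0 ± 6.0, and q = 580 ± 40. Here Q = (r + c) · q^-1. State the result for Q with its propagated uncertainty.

0.284 ± 0.0222

Let u = r + c = 165. δu = √(δr² + δc²) = √(0.740 + 36.0) = 6.06, so δu/u = 0.0368.
Q is then a monomial in u, q:
δQ/Q = √((δu/u)² + (-1·δq/q)²) = √(0.00136 + 0.00476) = 0.0782
Q = 0.284, so δQ = 0.0782 × 0.284 = 0.0222.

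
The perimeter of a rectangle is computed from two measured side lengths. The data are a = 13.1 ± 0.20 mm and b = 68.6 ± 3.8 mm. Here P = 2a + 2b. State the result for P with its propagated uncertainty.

163 ± 7.61 mm

For a sum/difference, combine absolute errors in quadrature:
  (2·δa)² = 0.160;  (2·δb)² = 57.8
δP = √(57.9) = 7.61 mm
P = 163 mm.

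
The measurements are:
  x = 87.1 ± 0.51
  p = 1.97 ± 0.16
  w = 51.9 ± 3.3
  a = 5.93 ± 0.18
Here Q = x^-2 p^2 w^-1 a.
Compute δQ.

1.04e-05

Each factor contributes (exponent × relative error)² to (δQ/Q)²:
  (-2·δx/x)² = (-2×0.00586)² = 0.000137;  (2·δp/p)² = (2×0.0812)² = 0.0264;  (-1·δw/w)² = (-1×0.0636)² = 0.00404;  (1·δa/a)² = (1×0.0304)² = 0.000921
δQ/Q = √(0.0315) = 0.177
Q = 5.84e-05, so δQ = 0.177 × 5.84e-05 = 1.04e-05.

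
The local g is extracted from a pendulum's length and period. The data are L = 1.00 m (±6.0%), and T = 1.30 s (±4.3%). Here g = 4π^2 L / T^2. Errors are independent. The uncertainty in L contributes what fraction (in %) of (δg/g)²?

(δg/g)² = (1·δL/L)² + (-2·δT/T)²
  L term: (1×0.0600)² = 0.00360
  T term: (-2×0.0430)² = 0.00740
Total = 0.0110. Share from L = 0.00360/0.0110 = 0.327.

32.7%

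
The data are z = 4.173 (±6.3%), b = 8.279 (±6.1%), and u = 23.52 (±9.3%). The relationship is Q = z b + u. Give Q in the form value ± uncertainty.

Let p = z·b = 34.55. δp/p = √((1·δz/z)² + (1·δb/b)²) = √(0.00397 + 0.00372) = 0.0877, so δp = 3.03.
Q = p + u: δQ = √(δp² + δu²) = √(9.18 + 4.78) = 3.74
Q = 58.07.

58.07 ± 3.74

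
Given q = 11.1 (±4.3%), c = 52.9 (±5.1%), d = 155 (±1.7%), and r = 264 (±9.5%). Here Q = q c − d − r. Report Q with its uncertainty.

168 ± 46.6

Let p = q·c = 587. δp/p = √((1·δq/q)² + (1·δc/c)²) = √(0.00185 + 0.00260) = 0.0667, so δp = 39.2.
Q = p − d − r: δQ = √(δp² + δd² + δr²) = √(1530 + 6.94 + 629) = 46.6
Q = 168.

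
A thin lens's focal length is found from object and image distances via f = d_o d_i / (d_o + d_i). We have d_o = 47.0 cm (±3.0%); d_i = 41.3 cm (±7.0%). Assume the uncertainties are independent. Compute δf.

∂f/∂d_o = (d_i/(d_o+d_i))² = 0.219;  ∂f/∂d_i = (d_o/(d_o+d_i))² = 0.283
δf = √((∂f/∂d_o · δd_o)² + (∂f/∂d_i · δd_i)²) = √(0.0951 + 0.671) = 0.875 cm

0.875 cm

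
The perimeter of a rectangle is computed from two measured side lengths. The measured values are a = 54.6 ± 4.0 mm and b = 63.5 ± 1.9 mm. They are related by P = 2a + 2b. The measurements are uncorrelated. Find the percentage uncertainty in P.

Each term contributes (cᵢ δxᵢ)² to (δP)²:
  (2·δa)² = 64.0;  (2·δb)² = 14.4
δP = √(78.4) = 8.86 mm
P = 236 mm, so δP/P = 8.86/236 = 0.0375.

3.75%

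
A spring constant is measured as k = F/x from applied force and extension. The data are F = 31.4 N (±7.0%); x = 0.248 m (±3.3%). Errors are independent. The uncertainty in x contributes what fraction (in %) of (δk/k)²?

18.2%

(δk/k)² = (1·δF/F)² + (-1·δx/x)²
  F term: (1×0.0700)² = 0.00490
  x term: (-1×0.0330)² = 0.00109
Total = 0.00599. Share from x = 0.00109/0.00599 = 0.182.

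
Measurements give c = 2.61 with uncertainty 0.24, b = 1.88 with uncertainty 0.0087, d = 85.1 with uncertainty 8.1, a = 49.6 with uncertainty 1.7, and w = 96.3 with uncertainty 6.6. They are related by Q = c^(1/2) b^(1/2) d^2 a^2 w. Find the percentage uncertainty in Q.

21.9%

Since Q is a product/quotient, work with relative uncertainties:
  (½·δc/c)² = (0.5×0.0920)² = 0.00211;  (½·δb/b)² = (0.5×0.00463)² = 5.35e-06;  (2·δd/d)² = (2×0.0952)² = 0.0362;  (2·δa/a)² = (2×0.0343)² = 0.00470;  (1·δw/w)² = (1×0.0685)² = 0.00470
δQ/Q = √(0.0478) = 0.219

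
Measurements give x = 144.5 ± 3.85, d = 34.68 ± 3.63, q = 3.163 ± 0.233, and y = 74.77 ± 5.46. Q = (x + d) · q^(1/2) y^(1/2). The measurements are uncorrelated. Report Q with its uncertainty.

2756 ± 164

Let u = x + d = 179.2. δu = √(δx² + δd²) = √(14.8 + 13.2) = 5.29, so δu/u = 0.0295.
Q is then a monomial in u, q, y:
δQ/Q = √((δu/u)² + (½·δq/q)² + (½·δy/y)²) = √(0.000872 + 0.00136 + 0.00133) = 0.0597
Q = 2756, so δQ = 0.0597 × 2756 = 164.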